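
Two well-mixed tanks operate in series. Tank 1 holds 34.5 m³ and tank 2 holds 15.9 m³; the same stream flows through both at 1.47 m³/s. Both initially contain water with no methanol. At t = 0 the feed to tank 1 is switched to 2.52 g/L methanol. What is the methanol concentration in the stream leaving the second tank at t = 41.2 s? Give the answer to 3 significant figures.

1.76 g/L

Each tank obeys Vᵢ dCᵢ/dt = Q(Cᵢ₋₁ − Cᵢ), so τᵢ = Vᵢ/Q.
τ₁ = 34.5/1.47 = 23.469 s; τ₂ = 15.9/1.47 = 10.816 s.
Solving the cascade with C₁(0)=C₂(0)=0 gives C₂(t) = C_in[1 − (τ₁ e^(−t/τ₁) − τ₂ e^(−t/τ₂))/(τ₁ − τ₂)].
At t = 41.2: e^(−t/τ₁) = 0.17282, e^(−t/τ₂) = 0.022169.
C₂ = 2.52·[1 − (23.469·0.17282 − 10.816·0.022169)/(12.653)] = 2.52·0.69839 = 1.7599 g/L.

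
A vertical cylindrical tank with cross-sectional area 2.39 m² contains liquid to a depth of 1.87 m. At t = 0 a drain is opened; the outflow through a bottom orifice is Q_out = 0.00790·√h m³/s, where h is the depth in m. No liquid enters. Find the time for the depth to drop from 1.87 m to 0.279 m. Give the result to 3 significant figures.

Accumulation of liquid (constant cross-section A): A dh/dt = −0.00790 √h.
Separate and integrate: 2(√h − √h₀) = −(0.00790/A) t.
t = 2A(√h₀ − √h)/0.00790 = 2·2.39·(√1.87 − √0.279)/0.00790
  = 4.7800 × (1.3675 − 0.52820) / 0.00790 = 507.81 s.

508 s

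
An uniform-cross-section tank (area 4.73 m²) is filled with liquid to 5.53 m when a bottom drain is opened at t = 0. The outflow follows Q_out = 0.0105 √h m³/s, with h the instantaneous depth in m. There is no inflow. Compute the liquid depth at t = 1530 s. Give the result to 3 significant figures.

With no inflow, A dh/dt = −0.0105 √h.
Separate and integrate: 2(√h − √h₀) = −(0.0105/A) t.
√h = √5.53 − 0.0105·1530/(2·4.73) = 2.3516 − 1.6982 = 0.65339.
h = 0.65339² = 0.42692 m.

0.427 m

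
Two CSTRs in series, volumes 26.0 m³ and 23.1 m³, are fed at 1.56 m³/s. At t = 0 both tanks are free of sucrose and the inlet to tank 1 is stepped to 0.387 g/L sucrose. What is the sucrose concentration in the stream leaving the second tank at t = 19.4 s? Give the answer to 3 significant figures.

Time constants: τᵢ = Vᵢ/Q for each well-mixed tank.
τ₁ = 26.0/1.56 = 16.667 s; τ₂ = 23.1/1.56 = 14.808 s.
Solving the cascade with C₁(0)=C₂(0)=0 gives C₂(t) = C_in[1 − (τ₁ e^(−t/τ₁) − τ₂ e^(−t/τ₂))/(τ₁ − τ₂)].
At t = 19.4: e^(−t/τ₁) = 0.31223, e^(−t/τ₂) = 0.26979.
C₂ = 0.387·[1 − (16.667·0.31223 − 14.808·0.26979)/(1.8590)] = 0.387·0.34963 = 0.13531 g/L.

0.135 g/L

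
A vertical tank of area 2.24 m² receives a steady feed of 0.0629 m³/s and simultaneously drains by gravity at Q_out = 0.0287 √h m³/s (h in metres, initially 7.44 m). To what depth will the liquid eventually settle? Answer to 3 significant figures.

4.80 m

A dh/dt = Q_in − 0.0287 √h. Steady state requires inflow = outflow:
Q_in = 0.0287 √h_ss ⇒ √h_ss = 0.0629/0.0287 = 2.1916.
h_ss = 2.1916² = 4.8033 m. (Since h₀ = 7.44 m > h_ss, the level will fall toward this value.)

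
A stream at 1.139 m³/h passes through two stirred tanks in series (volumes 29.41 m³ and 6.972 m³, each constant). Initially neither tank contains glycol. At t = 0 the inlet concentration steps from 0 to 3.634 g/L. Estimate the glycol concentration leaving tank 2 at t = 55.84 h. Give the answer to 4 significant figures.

Species balance on tank i: dCᵢ/dt = (Cᵢ₋₁ − Cᵢ)/τᵢ with τᵢ = Vᵢ/Q.
τ₁ = 29.41/1.139 = 25.8209 h; τ₂ = 6.972/1.139 = 6.12116 h.
Tank 1: C₁ = C_in(1 − e^(−t/τ₁)). Tank 2 (τ₁ ≠ τ₂): C₂ = C_in[1 − (τ₁ e^(−t/τ₁) − τ₂ e^(−t/τ₂))/(τ₁ − τ₂)].
At t = 55.84: e^(−t/τ₁) = 0.115027, e^(−t/τ₂) = 0.000109186.
C₂ = 3.634·[1 − (25.8209·0.115027 − 6.12116·0.000109186)/(19.6997)] = 3.634·0.849266 = 3.08623 g/L.

3.086 g/L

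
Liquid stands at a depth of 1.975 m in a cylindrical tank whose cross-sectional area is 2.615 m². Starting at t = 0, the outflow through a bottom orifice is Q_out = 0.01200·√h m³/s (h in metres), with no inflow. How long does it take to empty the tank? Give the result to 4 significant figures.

Volume balance on the tank: A dh/dt = −0.01200 √h.
Separate and integrate: 2(√h − √h₀) = −(0.01200/A) t.
Set h = 0: 2√h₀ = (0.01200/A) t_empty ⇒ t_empty = 2A√h₀/0.01200.
t_empty = 2·2.615·√1.975/0.01200 = 5.23000·1.40535/0.01200 = 612.497 s.

612.5 s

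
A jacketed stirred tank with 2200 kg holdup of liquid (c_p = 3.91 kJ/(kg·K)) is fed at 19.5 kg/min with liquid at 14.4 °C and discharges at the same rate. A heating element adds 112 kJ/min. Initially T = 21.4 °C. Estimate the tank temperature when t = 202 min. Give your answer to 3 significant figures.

16.8 °C

Unsteady energy balance on the tank contents: M c_p dT/dt = ṁ c_p (T_in − T) + 112.
τ = M/ṁ = 112.82 min; T_ss = T_in + Q̇/(ṁ c_p) = 14.4 + 112/(19.5·3.91) = 15.869 °C.
Solution: T(t) = T_ss + (T₀ − T_ss) e^(−t/τ).
T(202) = 15.869 + (5.5311)·e^(−202/112.82) = 15.869 + (5.5311)·0.16688 = 16.792 °C.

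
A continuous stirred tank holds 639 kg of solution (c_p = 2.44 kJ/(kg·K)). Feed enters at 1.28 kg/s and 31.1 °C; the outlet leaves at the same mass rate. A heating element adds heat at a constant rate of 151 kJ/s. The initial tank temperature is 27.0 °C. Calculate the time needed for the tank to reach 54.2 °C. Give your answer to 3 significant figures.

365 s

M c_p dT/dt = ṁ c_p (T_in − T) + Q̇.
τ = M/ṁ = 499.22 s; T_ss = T_in + Q̇/(ṁ c_p) = 79.448 °C.
T(t) = T_ss + (T₀ − T_ss) e^(−t/τ). Set T = 54.2:
e^(−t/τ) = (54.2 − 79.448)/(27.0 − 79.448) = 0.48139
t = −499.22 · ln(0.48139) = 364.97 s.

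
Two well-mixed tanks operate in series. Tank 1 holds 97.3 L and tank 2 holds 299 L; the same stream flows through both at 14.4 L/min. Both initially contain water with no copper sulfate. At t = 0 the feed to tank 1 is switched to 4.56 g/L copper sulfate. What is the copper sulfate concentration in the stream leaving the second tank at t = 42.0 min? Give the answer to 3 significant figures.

3.67 g/L

Species balance on tank i: dCᵢ/dt = (Cᵢ₋₁ − Cᵢ)/τᵢ with τᵢ = Vᵢ/Q.
τ₁ = 97.3/14.4 = 6.7569 min; τ₂ = 299/14.4 = 20.764 min.
Tank 1: C₁ = C_in(1 − e^(−t/τ₁)). Tank 2 (τ₁ ≠ τ₂): C₂ = C_in[1 − (τ₁ e^(−t/τ₁) − τ₂ e^(−t/τ₂))/(τ₁ − τ₂)].
At t = 42.0: e^(−t/τ₁) = 0.0019976, e^(−t/τ₂) = 0.13229.
C₂ = 4.56·[1 − (6.7569·0.0019976 − 20.764·0.13229)/(-14.007)] = 4.56·0.80485 = 3.6701 g/L.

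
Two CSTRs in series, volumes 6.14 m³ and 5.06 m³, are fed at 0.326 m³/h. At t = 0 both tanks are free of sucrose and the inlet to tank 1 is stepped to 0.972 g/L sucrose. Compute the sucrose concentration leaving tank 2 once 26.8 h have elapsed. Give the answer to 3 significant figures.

Each tank obeys Vᵢ dCᵢ/dt = Q(Cᵢ₋₁ − Cᵢ), so τᵢ = Vᵢ/Q.
τ₁ = 6.14/0.326 = 18.834 h; τ₂ = 5.06/0.326 = 15.521 h.
Tank 1: C₁ = C_in(1 − e^(−t/τ₁)). Tank 2 (τ₁ ≠ τ₂): C₂ = C_in[1 − (τ₁ e^(−t/τ₁) − τ₂ e^(−t/τ₂))/(τ₁ − τ₂)].
At t = 26.8: e^(−t/τ₁) = 0.24101, e^(−t/τ₂) = 0.17788.
C₂ = 0.972·[1 − (18.834·0.24101 − 15.521·0.17788)/(3.3129)] = 0.972·0.46324 = 0.45027 g/L.

0.450 g/L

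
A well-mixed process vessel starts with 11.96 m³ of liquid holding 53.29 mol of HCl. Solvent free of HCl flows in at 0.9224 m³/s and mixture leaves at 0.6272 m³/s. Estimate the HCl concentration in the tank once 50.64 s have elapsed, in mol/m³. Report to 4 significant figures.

Let m(t) be the amount of HCl. Volume: V(t) = V₀ + (Q_in − Q_out) t = 11.96 + 0.295200 t; V(50.64) = 26.9089 m³.
Species balance (pure solvent in): dm/dt = −Q_out · m/V(t).
Separate: dm/m = −Q_out dt/V(t) ⇒ ln(m/m₀) = −(Q_out/(Q_in−Q_out)) ln(V/V₀).
m = m₀ (V₀/V)^(Q_out/(Q_in−Q_out)) = 53.29 × (11.96/26.9089)^(2.12466) = 9.51511 mol.
C = m/V = 9.51511/26.9089 = 0.353604 mol/m³.

0.3536 mol/m³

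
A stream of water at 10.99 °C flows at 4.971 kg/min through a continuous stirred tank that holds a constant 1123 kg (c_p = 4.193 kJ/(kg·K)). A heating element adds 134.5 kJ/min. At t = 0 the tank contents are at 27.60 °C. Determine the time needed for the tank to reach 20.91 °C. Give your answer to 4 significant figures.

First-law balance (no shaft work): M c_p dT/dt = ṁ c_p (T_in − T) + 134.5.
τ = M/ṁ = 225.910 min; T_ss = T_in + Q̇/(ṁ c_p) = 17.4429 °C.
T(t) = T_ss + (T₀ − T_ss) e^(−t/τ). Set T = 20.91:
e^(−t/τ) = (20.91 − 17.4429)/(27.60 − 17.4429) = 0.341349
t = −225.910 · ln(0.341349) = 242.820 min.

242.8 min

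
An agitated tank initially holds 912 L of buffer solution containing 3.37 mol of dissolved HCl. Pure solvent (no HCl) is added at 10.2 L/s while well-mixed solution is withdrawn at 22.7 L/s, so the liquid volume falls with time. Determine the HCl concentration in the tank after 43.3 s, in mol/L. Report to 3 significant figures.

Total volume: dV/dt = Q_in − Q_out = -12.500 L/s, so V(t) = 912 − 12.500 t and V(43.3) = 370.75 L.
Solute balance: dm/dt = 0 − Q_out C = −Q_out m/V(t).
dm/m = −Q_out dt/(V₀ − 12.500 t); integrating gives ln(m/m₀) = −(Q_out/(Q_in−Q_out)) ln(V/V₀).
m = m₀ (V₀/V)^(Q_out/(Q_in−Q_out)) = 3.37 × (912/370.75)^(-1.8160) = 0.65725 mol.
C = m/V = 0.65725/370.75 = 0.0017728 mol/L.

0.00177 mol/L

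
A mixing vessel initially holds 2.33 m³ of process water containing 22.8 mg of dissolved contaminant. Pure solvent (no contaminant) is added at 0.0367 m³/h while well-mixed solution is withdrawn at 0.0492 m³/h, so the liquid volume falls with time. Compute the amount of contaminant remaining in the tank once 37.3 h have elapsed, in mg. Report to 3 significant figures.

9.47 mg

Let m(t) be the amount of contaminant. Volume: V(t) = V₀ + (Q_in − Q_out) t = 2.33 − 0.012500 t; V(37.3) = 1.8638 m³.
Solute balance: dm/dt = 0 − Q_out C = −Q_out m/V(t).
dm/m = −Q_out dt/(V₀ − 0.012500 t); integrating gives ln(m/m₀) = −(Q_out/(Q_in−Q_out)) ln(V/V₀).
m = m₀ (V₀/V)^(Q_out/(Q_in−Q_out)) = 22.8 × (2.33/1.8638)^(-3.9360) = 9.4682 mg.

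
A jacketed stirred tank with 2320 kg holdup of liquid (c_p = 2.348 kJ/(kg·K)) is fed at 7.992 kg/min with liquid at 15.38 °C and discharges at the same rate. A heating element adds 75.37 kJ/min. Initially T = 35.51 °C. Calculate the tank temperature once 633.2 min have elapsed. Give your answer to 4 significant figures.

First-law balance (no shaft work): M c_p dT/dt = ṁ c_p (T_in − T) + 75.37.
τ = M/ṁ = 290.290 min; T_ss = T_in + Q̇/(ṁ c_p) = 15.38 + 75.37/(7.992·2.348) = 19.3965 °C.
This is linear first-order; T(t) = T_ss + (T₀ − T_ss) e^(−t/τ).
T(633.2) = 19.3965 + (16.1135)·e^(−633.2/290.290) = 19.3965 + (16.1135)·0.112899 = 21.2157 °C.

21.22 °C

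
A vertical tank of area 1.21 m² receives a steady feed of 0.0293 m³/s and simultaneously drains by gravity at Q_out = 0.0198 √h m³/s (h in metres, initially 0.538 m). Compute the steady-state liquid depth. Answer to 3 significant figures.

2.19 m

Volume balance on the tank: A dh/dt = Q_in − 0.0198 √h. At steady state dh/dt = 0:
Q_in = 0.0198 √h_ss ⇒ √h_ss = 0.0293/0.0198 = 1.4798.
h_ss = 1.4798² = 2.1898 m. (Since h₀ = 0.538 m < h_ss, the level will rise toward this value.)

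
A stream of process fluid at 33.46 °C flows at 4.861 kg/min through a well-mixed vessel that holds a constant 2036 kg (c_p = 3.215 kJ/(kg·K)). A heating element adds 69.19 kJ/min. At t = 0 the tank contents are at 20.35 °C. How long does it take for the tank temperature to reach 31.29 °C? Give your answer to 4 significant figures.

Energy balance: M c_p dT/dt = ṁ c_p (T_in − T) + 69.19.
τ = M/ṁ = 418.844 min; T_ss = T_in + Q̇/(ṁ c_p) = 37.8873 °C.
T(t) = T_ss + (T₀ − T_ss) e^(−t/τ). Set T = 31.29:
e^(−t/τ) = (31.29 − 37.8873)/(20.35 − 37.8873) = 0.376186
t = −418.844 · ln(0.376186) = 409.492 min.

409.5 min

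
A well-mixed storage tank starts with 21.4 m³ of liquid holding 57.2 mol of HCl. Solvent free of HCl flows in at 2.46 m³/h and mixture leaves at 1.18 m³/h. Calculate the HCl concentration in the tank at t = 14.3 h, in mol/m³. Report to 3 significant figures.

Total volume: dV/dt = Q_in − Q_out = 1.2800 m³/h, so V(t) = 21.4 + 1.2800 t and V(14.3) = 39.704 m³.
Species balance (pure solvent in): dm/dt = −Q_out · m/V(t).
dm/m = −Q_out dt/(V₀ + 1.2800 t); integrating gives ln(m/m₀) = −(Q_out/(Q_in−Q_out)) ln(V/V₀).
m = m₀ (V₀/V)^(Q_out/(Q_in−Q_out)) = 57.2 × (21.4/39.704)^(0.92187) = 32.355 mol.
C = m/V = 32.355/39.704 = 0.81491 mol/m³.

0.815 mol/m³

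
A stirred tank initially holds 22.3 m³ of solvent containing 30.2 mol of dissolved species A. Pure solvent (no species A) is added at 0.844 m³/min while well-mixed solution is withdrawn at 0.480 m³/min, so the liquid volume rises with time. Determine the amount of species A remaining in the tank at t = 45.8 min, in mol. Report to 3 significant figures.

14.5 mol

Let m(t) be the amount of species A. Volume: V(t) = V₀ + (Q_in − Q_out) t = 22.3 + 0.36400 t; V(45.8) = 38.971 m³.
Solute balance: dm/dt = 0 − Q_out C = −Q_out m/V(t).
dm/m = −Q_out dt/(V₀ + 0.36400 t); integrating gives ln(m/m₀) = −(Q_out/(Q_in−Q_out)) ln(V/V₀).
m = m₀ (V₀/V)^(Q_out/(Q_in−Q_out)) = 30.2 × (22.3/38.971)^(1.3187) = 14.465 mol.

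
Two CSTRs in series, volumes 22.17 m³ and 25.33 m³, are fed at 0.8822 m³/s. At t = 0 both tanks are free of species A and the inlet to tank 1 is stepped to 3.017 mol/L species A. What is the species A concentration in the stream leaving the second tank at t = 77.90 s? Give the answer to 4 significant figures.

2.367 mol/L

Species balance on tank i: dCᵢ/dt = (Cᵢ₋₁ − Cᵢ)/τᵢ with τᵢ = Vᵢ/Q.
τ₁ = 22.17/0.8822 = 25.1304 s; τ₂ = 25.33/0.8822 = 28.7123 s.
Solving the cascade with C₁(0)=C₂(0)=0 gives C₂(t) = C_in[1 − (τ₁ e^(−t/τ₁) − τ₂ e^(−t/τ₂))/(τ₁ − τ₂)].
At t = 77.90: e^(−t/τ₁) = 0.0450566, e^(−t/τ₂) = 0.0663294.
C₂ = 3.017·[1 − (25.1304·0.0450566 − 28.7123·0.0663294)/(-3.58195)] = 3.017·0.784424 = 2.36661 mol/L.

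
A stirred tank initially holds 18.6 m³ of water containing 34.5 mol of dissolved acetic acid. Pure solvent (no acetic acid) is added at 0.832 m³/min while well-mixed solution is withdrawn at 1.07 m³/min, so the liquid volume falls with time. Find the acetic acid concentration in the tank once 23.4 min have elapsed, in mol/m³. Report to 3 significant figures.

0.535 mol/m³

Let m(t) be the amount of acetic acid. Volume: V(t) = V₀ + (Q_in − Q_out) t = 18.6 − 0.23800 t; V(23.4) = 13.031 m³.
No acetic acid enters, so dm/dt = −Q_out · (m/V).
Separate: dm/m = −Q_out dt/V(t) ⇒ ln(m/m₀) = −(Q_out/(Q_in−Q_out)) ln(V/V₀).
m = m₀ (V₀/V)^(Q_out/(Q_in−Q_out)) = 34.5 × (18.6/13.031)^(-4.4958) = 6.9667 mol.
C = m/V = 6.9667/13.031 = 0.53464 mol/m³.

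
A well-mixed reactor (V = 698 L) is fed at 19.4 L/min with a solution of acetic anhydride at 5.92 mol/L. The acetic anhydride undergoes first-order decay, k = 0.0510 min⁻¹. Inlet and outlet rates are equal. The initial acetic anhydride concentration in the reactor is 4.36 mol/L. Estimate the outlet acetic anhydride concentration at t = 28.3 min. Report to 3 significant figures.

Accumulation = in − out − consumed: V dC/dt = Q C_in − Q C − k V C.
This is linear with rate a = Q/V + k = 0.078794 min⁻¹.
C_ss = Q C_in/(Q + kV) = 2.0882 mol/L; C(t) = C_ss + (C₀ − C_ss) e^(−a t).
C(28.3) = 2.0882 + (2.2718)·e^(−0.078794·28.3) = 2.0882 + (2.2718)·0.10754 = 2.3325 mol/L.

2.33 mol/L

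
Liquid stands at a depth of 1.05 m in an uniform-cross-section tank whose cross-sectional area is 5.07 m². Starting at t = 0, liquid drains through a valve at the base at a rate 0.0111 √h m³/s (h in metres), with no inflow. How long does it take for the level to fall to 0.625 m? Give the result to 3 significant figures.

214 s

With no inflow, A dh/dt = −0.0111 √h.
∫ h^(−1/2) dh = −(0.0111/A) ∫ dt, giving 2√h = 2√h₀ − (0.0111/A) t.
t = 2A(√h₀ − √h)/0.0111 = 2·5.07·(√1.05 − √0.625)/0.0111
  = 10.140 × (1.0247 − 0.79057) / 0.0111 = 213.88 s.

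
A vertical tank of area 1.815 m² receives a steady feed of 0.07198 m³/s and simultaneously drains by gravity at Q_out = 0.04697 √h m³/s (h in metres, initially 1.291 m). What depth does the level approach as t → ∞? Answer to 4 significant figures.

Level balance: A dh/dt = 0.07198 − 0.04697 √h. Setting dh/dt = 0:
Q_in = 0.04697 √h_ss ⇒ √h_ss = 0.07198/0.04697 = 1.53247.
h_ss = 1.53247² = 2.34846 m. (Since h₀ = 1.291 m < h_ss, the level will rise toward this value.)

2.348 m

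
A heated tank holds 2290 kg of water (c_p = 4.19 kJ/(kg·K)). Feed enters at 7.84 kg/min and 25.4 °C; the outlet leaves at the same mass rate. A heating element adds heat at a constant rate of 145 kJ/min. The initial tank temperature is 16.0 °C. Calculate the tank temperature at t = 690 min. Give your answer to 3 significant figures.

First-law balance (no shaft work): M c_p dT/dt = ṁ c_p (T_in − T) + 145.
τ = M/ṁ = 292.09 min; T_ss = T_in + Q̇/(ṁ c_p) = 25.4 + 145/(7.84·4.19) = 29.814 °C.
T approaches T_ss exponentially: T(t) = T_ss + (T₀ − T_ss) e^(−t/τ).
T(690) = 29.814 + (-13.814)·e^(−690/292.09) = 29.814 + (-13.814)·0.094206 = 28.513 °C.

28.5 °C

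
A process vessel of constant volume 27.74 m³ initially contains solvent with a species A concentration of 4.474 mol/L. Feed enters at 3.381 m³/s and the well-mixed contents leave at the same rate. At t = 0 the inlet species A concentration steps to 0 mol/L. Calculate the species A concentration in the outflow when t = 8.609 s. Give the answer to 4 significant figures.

1.567 mol/L

Transient balance on the dissolved component: V dC/dt = Q(C_in − C).
Rewrite as dC/dt + C/τ = C_in/τ, τ = V/Q = 8.20467 s.
C approaches C_in exponentially: C(t) = C_in + (C₀ − C_in) e^(−t/τ).
C(8.609) = 0 + (4.474 − 0)·e^(−8.609/8.20467) = 0 + (4.47400)·0.350190 = 1.56675 mol/L.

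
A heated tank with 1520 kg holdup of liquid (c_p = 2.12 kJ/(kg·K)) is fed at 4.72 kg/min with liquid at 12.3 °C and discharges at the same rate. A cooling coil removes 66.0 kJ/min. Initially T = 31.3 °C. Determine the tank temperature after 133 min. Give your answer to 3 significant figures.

22.6 °C

M c_p dT/dt = ṁ c_p (T_in − T) − Q̇.
τ = M/ṁ = 322.03 min; T_ss = T_in − Q̇/(ṁ c_p) = 12.3 − 66.0/(4.72·2.12) = 5.7042 °C.
Integrating: T(t) = T_ss + (T₀ − T_ss) e^(−t/τ).
T(133) = 5.7042 + (25.596)·e^(−133/322.03) = 5.7042 + (25.596)·0.66166 = 22.640 °C.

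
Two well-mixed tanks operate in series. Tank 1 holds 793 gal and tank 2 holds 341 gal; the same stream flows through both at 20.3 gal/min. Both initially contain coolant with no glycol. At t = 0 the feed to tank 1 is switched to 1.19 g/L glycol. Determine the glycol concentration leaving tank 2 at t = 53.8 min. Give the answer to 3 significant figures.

Time constants: τᵢ = Vᵢ/Q for each well-mixed tank.
τ₁ = 793/20.3 = 39.064 min; τ₂ = 341/20.3 = 16.798 min.
Solving the cascade with C₁(0)=C₂(0)=0 gives C₂(t) = C_in[1 − (τ₁ e^(−t/τ₁) − τ₂ e^(−t/τ₂))/(τ₁ − τ₂)].
At t = 53.8: e^(−t/τ₁) = 0.25228, e^(−t/τ₂) = 0.040650.
C₂ = 1.19·[1 − (39.064·0.25228 − 16.798·0.040650)/(22.266)] = 1.19·0.58807 = 0.69980 g/L.

0.700 g/L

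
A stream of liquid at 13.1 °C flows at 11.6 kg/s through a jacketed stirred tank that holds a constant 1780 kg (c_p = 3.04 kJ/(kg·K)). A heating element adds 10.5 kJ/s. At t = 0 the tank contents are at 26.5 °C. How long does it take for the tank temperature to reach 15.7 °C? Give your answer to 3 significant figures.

M c_p dT/dt = ṁ c_p (T_in − T) + Q̇.
τ = M/ṁ = 153.45 s; T_ss = T_in + Q̇/(ṁ c_p) = 13.398 °C.
T(t) = T_ss + (T₀ − T_ss) e^(−t/τ). Set T = 15.7:
e^(−t/τ) = (15.7 − 13.398)/(26.5 − 13.398) = 0.17571
t = −153.45 · ln(0.17571) = 266.83 s.

267 s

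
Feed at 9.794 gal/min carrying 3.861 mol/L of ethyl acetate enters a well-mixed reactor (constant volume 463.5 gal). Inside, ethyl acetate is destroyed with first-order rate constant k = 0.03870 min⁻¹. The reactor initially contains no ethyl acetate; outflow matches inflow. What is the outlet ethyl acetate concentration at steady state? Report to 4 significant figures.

Species balance: V dC/dt = Q C_in − Q C − k V C.
At steady state: 0 = Q C_in − (Q + kV) C_ss, so C_ss = Q C_in/(Q + kV).
C_ss = 9.794·3.861/(9.794 + 0.03870·463.5) = 37.8146/27.7314 = 1.36360 mol/L.

1.364 mol/L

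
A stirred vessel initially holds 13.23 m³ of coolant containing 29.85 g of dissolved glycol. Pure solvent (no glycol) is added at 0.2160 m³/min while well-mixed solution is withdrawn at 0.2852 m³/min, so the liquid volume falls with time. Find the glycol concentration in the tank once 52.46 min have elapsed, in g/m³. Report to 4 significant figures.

Let m(t) be the amount of glycol. Volume: V(t) = V₀ + (Q_in − Q_out) t = 13.23 − 0.0692000 t; V(52.46) = 9.59977 m³.
Solute balance: dm/dt = 0 − Q_out C = −Q_out m/V(t).
dm/m = −Q_out dt/(V₀ − 0.0692000 t); integrating gives ln(m/m₀) = −(Q_out/(Q_in−Q_out)) ln(V/V₀).
m = m₀ (V₀/V)^(Q_out/(Q_in−Q_out)) = 29.85 × (13.23/9.59977)^(-4.12139) = 7.95864 g.
C = m/V = 7.95864/9.59977 = 0.829045 g/m³.

0.8290 g/m³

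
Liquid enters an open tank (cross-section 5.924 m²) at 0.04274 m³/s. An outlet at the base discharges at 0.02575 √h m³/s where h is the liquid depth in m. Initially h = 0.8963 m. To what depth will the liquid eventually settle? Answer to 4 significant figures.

2.755 m

Level balance: A dh/dt = 0.04274 − 0.02575 √h. Setting dh/dt = 0:
Q_in = 0.02575 √h_ss ⇒ √h_ss = 0.04274/0.02575 = 1.65981.
h_ss = 1.65981² = 2.75496 m. (Since h₀ = 0.8963 m < h_ss, the level will rise toward this value.)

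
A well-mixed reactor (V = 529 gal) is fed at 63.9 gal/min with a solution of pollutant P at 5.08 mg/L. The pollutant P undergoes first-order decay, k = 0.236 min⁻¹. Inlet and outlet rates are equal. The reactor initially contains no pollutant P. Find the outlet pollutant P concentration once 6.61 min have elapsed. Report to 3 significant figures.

1.56 mg/L

Accumulation = in − out − consumed: V dC/dt = Q C_in − Q C − k V C.
dC/dt = (Q/V) C_in − (Q/V + k) C; effective rate a = Q/V + k = 0.12079 + 0.236 = 0.35679 min⁻¹.
C_ss = Q C_in/(Q + kV) = 1.7199 mg/L; C(t) = C_ss + (C₀ − C_ss) e^(−a t).
C(6.61) = 1.7199 + (-1.7199)·e^(−0.35679·6.61) = 1.7199 + (-1.7199)·0.094571 = 1.5572 mg/L.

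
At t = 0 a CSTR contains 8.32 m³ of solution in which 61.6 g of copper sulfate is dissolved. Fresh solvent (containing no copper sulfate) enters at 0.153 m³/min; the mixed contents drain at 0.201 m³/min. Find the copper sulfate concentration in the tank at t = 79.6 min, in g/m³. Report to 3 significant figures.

Total volume: dV/dt = Q_in − Q_out = -0.048000 m³/min, so V(t) = 8.32 − 0.048000 t and V(79.6) = 4.4992 m³.
Solute balance: dm/dt = 0 − Q_out C = −Q_out m/V(t).
dm/m = −Q_out dt/(V₀ − 0.048000 t); integrating gives ln(m/m₀) = −(Q_out/(Q_in−Q_out)) ln(V/V₀).
m = m₀ (V₀/V)^(Q_out/(Q_in−Q_out)) = 61.6 × (8.32/4.4992)^(-4.1875) = 4.6943 g.
C = m/V = 4.6943/4.4992 = 1.0434 g/m³.

1.04 g/m³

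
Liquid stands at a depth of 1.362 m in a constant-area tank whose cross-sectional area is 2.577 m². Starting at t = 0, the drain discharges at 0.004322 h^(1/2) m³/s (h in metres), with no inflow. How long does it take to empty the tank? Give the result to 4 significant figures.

1392 s

A dh/dt = −Q_out = −0.004322 √h.
This is separable: 2 d(√h)/dt = −0.004322/A, so √h = √h₀ − (0.004322/(2A)) t.
Set h = 0: 2√h₀ = (0.004322/A) t_empty ⇒ t_empty = 2A√h₀/0.004322.
t_empty = 2·2.577·√1.362/0.004322 = 5.15400·1.16705/0.004322 = 1391.71 s.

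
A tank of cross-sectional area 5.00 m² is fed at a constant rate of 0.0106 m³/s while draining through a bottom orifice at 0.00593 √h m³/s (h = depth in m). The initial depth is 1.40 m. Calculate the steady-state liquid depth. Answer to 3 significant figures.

Volume balance on the tank: A dh/dt = Q_in − 0.00593 √h. At steady state dh/dt = 0:
Q_in = 0.00593 √h_ss ⇒ √h_ss = 0.0106/0.00593 = 1.7875.
h_ss = 1.7875² = 3.1952 m. (Since h₀ = 1.40 m < h_ss, the level will rise toward this value.)

3.20 m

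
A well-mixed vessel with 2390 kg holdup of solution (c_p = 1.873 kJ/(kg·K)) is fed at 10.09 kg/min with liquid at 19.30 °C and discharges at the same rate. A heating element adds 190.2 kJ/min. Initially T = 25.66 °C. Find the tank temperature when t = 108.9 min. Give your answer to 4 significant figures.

27.03 °C

First-law balance (no shaft work): M c_p dT/dt = ṁ c_p (T_in − T) + 190.2.
Rearrange: dT/dt = (T_ss − T)/τ with τ = M/ṁ = 236.868 min and T_ss = T_in + Q̇/(ṁ c_p) = 29.3643 °C.
Solution: T(t) = T_ss + (T₀ − T_ss) e^(−t/τ).
T(108.9) = 29.3643 + (-3.70425)·e^(−108.9/236.868) = 29.3643 + (-3.70425)·0.631442 = 27.0252 °C.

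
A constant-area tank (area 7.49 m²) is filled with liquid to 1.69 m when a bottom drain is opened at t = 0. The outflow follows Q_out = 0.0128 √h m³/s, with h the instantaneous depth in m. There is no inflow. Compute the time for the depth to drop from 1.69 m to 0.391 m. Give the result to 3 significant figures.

790 s

A dh/dt = −Q_out = −0.0128 √h.
Separate and integrate: 2(√h − √h₀) = −(0.0128/A) t.
t = 2A(√h₀ − √h)/0.0128 = 2·7.49·(√1.69 − √0.391)/0.0128
  = 14.980 × (1.3000 − 0.62530) / 0.0128 = 789.61 s.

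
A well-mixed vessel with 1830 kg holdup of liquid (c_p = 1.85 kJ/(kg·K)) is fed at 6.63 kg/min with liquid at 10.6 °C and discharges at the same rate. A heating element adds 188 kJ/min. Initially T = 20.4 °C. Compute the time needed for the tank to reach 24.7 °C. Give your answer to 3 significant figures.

M c_p dT/dt = ṁ c_p (T_in − T) + Q̇.
τ = M/ṁ = 276.02 min; T_ss = T_in + Q̇/(ṁ c_p) = 25.928 °C.
T(t) = T_ss + (T₀ − T_ss) e^(−t/τ). Set T = 24.7:
e^(−t/τ) = (24.7 − 25.928)/(20.4 − 25.928) = 0.22208
t = −276.02 · ln(0.22208) = 415.33 min.

415 min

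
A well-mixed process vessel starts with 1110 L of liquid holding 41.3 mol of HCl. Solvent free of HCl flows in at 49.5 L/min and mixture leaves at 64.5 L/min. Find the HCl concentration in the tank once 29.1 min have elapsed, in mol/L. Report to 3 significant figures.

0.00715 mol/L

Total volume: dV/dt = Q_in − Q_out = -15.000 L/min, so V(t) = 1110 − 15.000 t and V(29.1) = 673.50 L.
Species balance (pure solvent in): dm/dt = −Q_out · m/V(t).
dm/m = −Q_out dt/(V₀ − 15.000 t); integrating gives ln(m/m₀) = −(Q_out/(Q_in−Q_out)) ln(V/V₀).
m = m₀ (V₀/V)^(Q_out/(Q_in−Q_out)) = 41.3 × (1110/673.50)^(-4.3000) = 4.8185 mol.
C = m/V = 4.8185/673.50 = 0.0071544 mol/L.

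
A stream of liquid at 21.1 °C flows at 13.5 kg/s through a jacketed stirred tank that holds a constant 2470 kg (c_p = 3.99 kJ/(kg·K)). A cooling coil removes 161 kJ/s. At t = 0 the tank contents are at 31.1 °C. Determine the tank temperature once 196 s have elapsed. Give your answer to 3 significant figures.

Energy balance: M c_p dT/dt = ṁ c_p (T_in − T) − 161.
Rearrange: dT/dt = (T_ss − T)/τ with τ = M/ṁ = 182.96 s and T_ss = T_in − Q̇/(ṁ c_p) = 18.111 °C.
This is linear first-order; T(t) = T_ss + (T₀ − T_ss) e^(−t/τ).
T(196) = 18.111 + (12.989)·e^(−196/182.96) = 18.111 + (12.989)·0.34258 = 22.561 °C.

22.6 °C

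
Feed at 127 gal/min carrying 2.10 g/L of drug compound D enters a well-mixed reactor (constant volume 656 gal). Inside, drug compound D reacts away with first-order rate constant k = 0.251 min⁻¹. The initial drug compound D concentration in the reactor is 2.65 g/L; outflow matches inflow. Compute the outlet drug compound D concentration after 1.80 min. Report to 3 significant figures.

Species balance: V dC/dt = Q C_in − Q C − k V C.
This is linear with rate a = Q/V + k = 0.44460 min⁻¹.
C_ss = Q C_in/(Q + kV) = 0.91443 g/L; C(t) = C_ss + (C₀ − C_ss) e^(−a t).
C(1.80) = 0.91443 + (1.7356)·e^(−0.44460·1.80) = 0.91443 + (1.7356)·0.44921 = 1.6941 g/L.

1.69 g/L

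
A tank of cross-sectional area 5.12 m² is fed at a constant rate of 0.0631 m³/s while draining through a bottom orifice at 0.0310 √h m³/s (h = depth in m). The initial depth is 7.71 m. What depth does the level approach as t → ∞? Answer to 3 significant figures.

4.14 m

Level balance: A dh/dt = 0.0631 − 0.0310 √h. Setting dh/dt = 0:
Q_in = 0.0310 √h_ss ⇒ √h_ss = 0.0631/0.0310 = 2.0355.
h_ss = 2.0355² = 4.1432 m. (Since h₀ = 7.71 m > h_ss, the level will fall toward this value.)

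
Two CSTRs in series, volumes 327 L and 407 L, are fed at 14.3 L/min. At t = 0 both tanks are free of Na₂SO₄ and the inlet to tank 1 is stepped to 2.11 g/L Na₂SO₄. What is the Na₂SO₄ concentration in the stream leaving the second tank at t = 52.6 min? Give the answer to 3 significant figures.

Time constants: τᵢ = Vᵢ/Q for each well-mixed tank.
τ₁ = 327/14.3 = 22.867 min; τ₂ = 407/14.3 = 28.462 min.
Tank 1: C₁ = C_in(1 − e^(−t/τ₁)). Tank 2 (τ₁ ≠ τ₂): C₂ = C_in[1 − (τ₁ e^(−t/τ₁) − τ₂ e^(−t/τ₂))/(τ₁ − τ₂)].
At t = 52.6: e^(−t/τ₁) = 0.10023, e^(−t/τ₂) = 0.15753.
C₂ = 2.11·[1 − (22.867·0.10023 − 28.462·0.15753)/(-5.5944)] = 2.11·0.60825 = 1.2834 g/L.

1.28 g/L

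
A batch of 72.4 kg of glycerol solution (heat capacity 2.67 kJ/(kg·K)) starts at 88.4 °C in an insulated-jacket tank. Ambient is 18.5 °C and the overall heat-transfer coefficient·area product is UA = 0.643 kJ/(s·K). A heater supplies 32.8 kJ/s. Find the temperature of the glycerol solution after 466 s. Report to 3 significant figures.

73.5 °C

Heat balance on the well-mixed liquid: M c_p dT/dt = −UA(T − T_amb) + Q̇.
dT/dt = (T_ss − T)/τ with T_ss = T_amb + Q̇/UA = 18.5 + 32.8/0.643 = 69.511 °C, τ = M c_p/UA = 72.4·2.67/0.643 = 300.63 s.
T approaches T_ss exponentially: T(t) = T_ss + (T₀ − T_ss) e^(−t/τ).
T(466) = 69.511 + (18.889)·0.21224 = 73.520 °C.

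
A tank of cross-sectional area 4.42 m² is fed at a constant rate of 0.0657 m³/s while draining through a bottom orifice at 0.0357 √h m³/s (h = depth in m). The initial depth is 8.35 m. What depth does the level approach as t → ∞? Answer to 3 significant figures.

3.39 m

Unsteady balance on liquid volume: A dh/dt = Q_in − 0.0357 √h. At steady state dh/dt = 0:
Q_in = 0.0357 √h_ss ⇒ √h_ss = 0.0657/0.0357 = 1.8403.
h_ss = 1.8403² = 3.3868 m. (Since h₀ = 8.35 m > h_ss, the level will fall toward this value.)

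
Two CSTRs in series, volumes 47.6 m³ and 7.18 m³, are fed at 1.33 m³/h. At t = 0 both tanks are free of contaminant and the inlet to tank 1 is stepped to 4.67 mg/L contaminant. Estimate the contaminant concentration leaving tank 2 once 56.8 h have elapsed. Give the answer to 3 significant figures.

3.55 mg/L

Each tank obeys Vᵢ dCᵢ/dt = Q(Cᵢ₋₁ − Cᵢ), so τᵢ = Vᵢ/Q.
τ₁ = 47.6/1.33 = 35.789 h; τ₂ = 7.18/1.33 = 5.3985 h.
Tank 1: C₁ = C_in(1 − e^(−t/τ₁)). Tank 2 (τ₁ ≠ τ₂): C₂ = C_in[1 − (τ₁ e^(−t/τ₁) − τ₂ e^(−t/τ₂))/(τ₁ − τ₂)].
At t = 56.8: e^(−t/τ₁) = 0.20453, e^(−t/τ₂) = 2.6952e-05.
C₂ = 4.67·[1 − (35.789·0.20453 − 5.3985·2.6952e-05)/(30.391)] = 4.67·0.75915 = 3.5452 mg/L.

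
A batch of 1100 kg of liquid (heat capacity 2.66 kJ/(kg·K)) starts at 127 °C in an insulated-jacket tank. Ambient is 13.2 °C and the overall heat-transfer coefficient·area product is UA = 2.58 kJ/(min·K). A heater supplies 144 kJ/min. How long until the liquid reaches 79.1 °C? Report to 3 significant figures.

First-law balance (no shaft work): M c_p dT/dt = −UA(T − T_amb) + Q̇.
τ = M c_p/UA = 1134.1 min; T_ss = T_amb + Q̇/UA = 13.2 + 144/2.58 = 69.014 °C.
T(t) = T_ss + (T₀ − T_ss)e^(−t/τ); set T = 79.1:
t = −τ ln[(T − T_ss)/(T₀ − T_ss)] = −1134.1 · ln(0.17394) = 1983.6 min.

1980 min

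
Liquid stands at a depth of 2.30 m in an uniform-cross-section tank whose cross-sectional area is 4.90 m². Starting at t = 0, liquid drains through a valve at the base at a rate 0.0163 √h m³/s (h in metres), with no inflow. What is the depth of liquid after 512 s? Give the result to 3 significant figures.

0.442 m

With no inflow, A dh/dt = −0.0163 √h.
∫ h^(−1/2) dh = −(0.0163/A) ∫ dt, giving 2√h = 2√h₀ − (0.0163/A) t.
√h = √2.30 − 0.0163·512/(2·4.90) = 1.5166 − 0.85159 = 0.66498.
h = 0.66498² = 0.44220 m.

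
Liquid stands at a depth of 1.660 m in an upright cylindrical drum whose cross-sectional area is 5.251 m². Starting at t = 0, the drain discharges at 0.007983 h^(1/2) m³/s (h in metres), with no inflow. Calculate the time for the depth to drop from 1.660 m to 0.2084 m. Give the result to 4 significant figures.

Accumulation of liquid (constant cross-section A): A dh/dt = −0.007983 √h.
Separate and integrate: 2(√h − √h₀) = −(0.007983/A) t.
t = 2A(√h₀ − √h)/0.007983 = 2·5.251·(√1.660 − √0.2084)/0.007983
  = 10.5020 × (1.28841 − 0.456508) / 0.007983 = 1094.40 s.

1094 s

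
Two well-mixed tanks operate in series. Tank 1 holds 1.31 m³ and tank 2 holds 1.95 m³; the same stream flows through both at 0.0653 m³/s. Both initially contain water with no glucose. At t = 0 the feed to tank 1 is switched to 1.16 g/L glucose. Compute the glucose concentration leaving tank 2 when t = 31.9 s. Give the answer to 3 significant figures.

0.430 g/L

Each tank obeys Vᵢ dCᵢ/dt = Q(Cᵢ₋₁ − Cᵢ), so τᵢ = Vᵢ/Q.
τ₁ = 1.31/0.0653 = 20.061 s; τ₂ = 1.95/0.0653 = 29.862 s.
Tank 1: C₁ = C_in(1 − e^(−t/τ₁)). Tank 2 (τ₁ ≠ τ₂): C₂ = C_in[1 − (τ₁ e^(−t/τ₁) − τ₂ e^(−t/τ₂))/(τ₁ − τ₂)].
At t = 31.9: e^(−t/τ₁) = 0.20390, e^(−t/τ₂) = 0.34361.
C₂ = 1.16·[1 − (20.061·0.20390 − 29.862·0.34361)/(-9.8009)] = 1.16·0.37041 = 0.42968 g/L.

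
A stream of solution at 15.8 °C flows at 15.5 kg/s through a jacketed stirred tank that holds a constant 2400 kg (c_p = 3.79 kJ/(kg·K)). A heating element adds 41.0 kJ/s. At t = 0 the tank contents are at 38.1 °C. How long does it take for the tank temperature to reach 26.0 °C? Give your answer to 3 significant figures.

M c_p dT/dt = ṁ c_p (T_in − T) + Q̇.
τ = M/ṁ = 154.84 s; T_ss = T_in + Q̇/(ṁ c_p) = 16.498 °C.
T(t) = T_ss + (T₀ − T_ss) e^(−t/τ). Set T = 26.0:
e^(−t/τ) = (26.0 − 16.498)/(38.1 − 16.498) = 0.43987
t = −154.84 · ln(0.43987) = 127.17 s.

127 s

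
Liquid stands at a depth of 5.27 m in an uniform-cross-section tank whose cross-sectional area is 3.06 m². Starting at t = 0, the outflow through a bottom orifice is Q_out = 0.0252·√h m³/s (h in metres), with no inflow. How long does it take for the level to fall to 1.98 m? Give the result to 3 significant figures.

216 s

A dh/dt = −Q_out = −0.0252 √h.
This is separable: 2 d(√h)/dt = −0.0252/A, so √h = √h₀ − (0.0252/(2A)) t.
t = 2A(√h₀ − √h)/0.0252 = 2·3.06·(√5.27 − √1.98)/0.0252
  = 6.1200 × (2.2956 − 1.4071) / 0.0252 = 215.78 s.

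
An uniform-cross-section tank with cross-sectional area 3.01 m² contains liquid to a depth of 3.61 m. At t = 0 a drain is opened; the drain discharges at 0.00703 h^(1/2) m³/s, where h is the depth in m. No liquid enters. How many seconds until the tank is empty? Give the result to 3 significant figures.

Accumulation of liquid (constant cross-section A): A dh/dt = −0.00703 √h.
∫ h^(−1/2) dh = −(0.00703/A) ∫ dt, giving 2√h = 2√h₀ − (0.00703/A) t.
Set h = 0: 2√h₀ = (0.00703/A) t_empty ⇒ t_empty = 2A√h₀/0.00703.
t_empty = 2·3.01·√3.61/0.00703 = 6.0200·1.9000/0.00703 = 1627.0 s.

1630 s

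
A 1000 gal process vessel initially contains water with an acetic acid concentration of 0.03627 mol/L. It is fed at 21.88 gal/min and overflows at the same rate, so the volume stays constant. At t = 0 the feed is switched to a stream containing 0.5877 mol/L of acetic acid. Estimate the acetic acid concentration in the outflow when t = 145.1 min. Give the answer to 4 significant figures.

0.5646 mol/L

Accumulation = in − out for the solute gives V dC/dt = Q(C_in − C).
Rewrite as dC/dt + C/τ = C_in/τ, τ = V/Q = 45.7038 min.
C approaches C_in exponentially: C(t) = C_in + (C₀ − C_in) e^(−t/τ).
C(145.1) = 0.5877 + (0.03627 − 0.5877)·e^(−145.1/45.7038) = 0.5877 + (-0.551430)·0.0418030 = 0.564649 mol/L.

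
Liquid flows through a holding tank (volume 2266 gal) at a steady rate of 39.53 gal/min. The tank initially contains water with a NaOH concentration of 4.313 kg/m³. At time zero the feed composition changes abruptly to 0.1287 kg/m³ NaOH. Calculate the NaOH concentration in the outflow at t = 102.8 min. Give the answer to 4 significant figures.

Accumulation = in − out for the solute gives V dC/dt = Q(C_in − C).
Rewrite as dC/dt + C/τ = C_in/τ, τ = V/Q = 57.3236 min.
C approaches C_in exponentially: C(t) = C_in + (C₀ − C_in) e^(−t/τ).
C(102.8) = 0.1287 + (4.313 − 0.1287)·e^(−102.8/57.3236) = 0.1287 + (4.18430)·0.166405 = 0.824989 kg/m³.

0.8250 kg/m³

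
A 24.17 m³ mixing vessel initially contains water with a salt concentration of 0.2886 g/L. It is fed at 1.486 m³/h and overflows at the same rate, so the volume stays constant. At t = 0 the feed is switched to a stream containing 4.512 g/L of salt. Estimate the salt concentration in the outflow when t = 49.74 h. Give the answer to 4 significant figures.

Mass balance on the solute (V constant): V dC/dt = Q(C_in − C).
So dC/dt = (C_in − C)/τ with τ = V/Q = 24.17/1.486 = 16.2651 h.
This is linear first-order; C(t) = C_in + (C₀ − C_in) e^(−t/τ).
C(49.74) = 4.512 + (0.2886 − 4.512)·e^(−49.74/16.2651) = 4.512 + (-4.22340)·0.0469781 = 4.31359 g/L.

4.314 g/L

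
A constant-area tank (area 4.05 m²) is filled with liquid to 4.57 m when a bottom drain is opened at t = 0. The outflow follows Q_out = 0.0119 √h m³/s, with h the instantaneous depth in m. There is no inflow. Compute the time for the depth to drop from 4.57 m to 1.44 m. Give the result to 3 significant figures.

638 s

Unsteady balance on liquid volume: A dh/dt = −0.0119 √h.
Separate and integrate: 2(√h − √h₀) = −(0.0119/A) t.
t = 2A(√h₀ − √h)/0.0119 = 2·4.05·(√4.57 − √1.44)/0.0119
  = 8.1000 × (2.1378 − 1.2000) / 0.0119 = 638.30 s.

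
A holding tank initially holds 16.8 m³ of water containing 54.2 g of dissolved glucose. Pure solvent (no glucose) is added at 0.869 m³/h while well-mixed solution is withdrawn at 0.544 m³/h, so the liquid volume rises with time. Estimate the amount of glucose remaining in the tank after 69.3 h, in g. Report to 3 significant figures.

Let m(t) be the amount of glucose. Volume: V(t) = V₀ + (Q_in − Q_out) t = 16.8 + 0.32500 t; V(69.3) = 39.322 m³.
No glucose enters, so dm/dt = −Q_out · (m/V).
Separate: dm/m = −Q_out dt/V(t) ⇒ ln(m/m₀) = −(Q_out/(Q_in−Q_out)) ln(V/V₀).
m = m₀ (V₀/V)^(Q_out/(Q_in−Q_out)) = 54.2 × (16.8/39.322)^(1.6738) = 13.056 g.

13.1 g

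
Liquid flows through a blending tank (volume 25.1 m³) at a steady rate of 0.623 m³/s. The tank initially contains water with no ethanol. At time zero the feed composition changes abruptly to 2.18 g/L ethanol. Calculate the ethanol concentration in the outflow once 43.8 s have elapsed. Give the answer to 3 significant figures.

Accumulation = in − out for the solute gives V dC/dt = Q(C_in − C).
So dC/dt = (C_in − C)/τ with τ = V/Q = 25.1/0.623 = 40.289 s.
C approaches C_in exponentially: C(t) = C_in + (C₀ − C_in) e^(−t/τ).
C(43.8) = 2.18 + (0 − 2.18)·e^(−43.8/40.289) = 2.18 + (-2.1800)·0.33718 = 1.4450 g/L.

1.44 g/L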